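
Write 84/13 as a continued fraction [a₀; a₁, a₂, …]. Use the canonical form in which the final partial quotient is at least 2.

[6; 2, 6]

⌊84/13⌋ = 6, remainder 6
⌊13/6⌋ = 2, remainder 1
⌊6/1⌋ = 6, remainder 0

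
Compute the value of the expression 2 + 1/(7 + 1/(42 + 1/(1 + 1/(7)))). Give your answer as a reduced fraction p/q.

5161/2409

a_0 = 2: 2/1
a_1 = 7: 15/7
a_2 = 42: 632/295
a_3 = 1: 647/302
a_4 = 7: 5161/2409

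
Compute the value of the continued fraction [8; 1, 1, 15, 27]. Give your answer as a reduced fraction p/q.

a_0 = 8: 8/1
a_1 = 1: 9/1
a_2 = 1: 17/2
a_3 = 15: 264/31
a_4 = 27: 7145/839

7145/839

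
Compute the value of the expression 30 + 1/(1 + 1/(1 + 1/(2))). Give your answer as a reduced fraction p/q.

153/5

Starting at the tail and folding back:
Start with 2.
1 + 1/(2/1) = 1 + 1/2 = 3/2
1 + 1/(3/2) = 1 + 2/3 = 5/3
30 + 1/(5/3) = 30 + 3/5 = 153/5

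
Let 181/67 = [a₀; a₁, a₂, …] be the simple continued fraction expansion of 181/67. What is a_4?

Repeatedly divide and take the remainder:
181 = 2·67 + 47, so a_0 = 2
67 = 1·47 + 20, so a_1 = 1
47 = 2·20 + 7, so a_2 = 2
20 = 2·7 + 6, so a_3 = 2
7 = 1·6 + 1, so a_4 = 1

1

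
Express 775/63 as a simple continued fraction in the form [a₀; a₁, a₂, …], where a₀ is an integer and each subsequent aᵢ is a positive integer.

⌊775/63⌋ = 12, remainder 19
⌊63/19⌋ = 3, remainder 6
⌊19/6⌋ = 3, remainder 1
⌊6/1⌋ = 6, remainder 0

[12; 3, 3, 6]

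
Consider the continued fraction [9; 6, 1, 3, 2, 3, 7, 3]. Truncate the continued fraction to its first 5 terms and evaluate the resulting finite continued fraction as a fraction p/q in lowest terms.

558/61

a_0 = 9: 9/1
a_1 = 6: 55/6
a_2 = 1: 64/7
a_3 = 3: 247/27
a_4 = 2: 558/61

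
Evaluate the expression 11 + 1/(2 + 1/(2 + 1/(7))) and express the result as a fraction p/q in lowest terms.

422/37

a_0 = 11: 11/1
a_1 = 2: 23/2
a_2 = 2: 57/5
a_3 = 7: 422/37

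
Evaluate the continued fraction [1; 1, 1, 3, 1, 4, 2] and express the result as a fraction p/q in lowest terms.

Use the convergent recurrence hₖ = aₖ·hₖ₋₁ + hₖ₋₂ (and likewise for the denominators kₖ):
a_0 = 1: 1/1
a_1 = 1: 2/1
a_2 = 1: 3/2
a_3 = 3: 11/7
a_4 = 1: 14/9
a_5 = 4: 67/43
a_6 = 2: 148/95

148/95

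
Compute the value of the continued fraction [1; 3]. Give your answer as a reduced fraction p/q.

Use the convergent recurrence hₖ = aₖ·hₖ₋₁ + hₖ₋₂ (and likewise for the denominators kₖ):
a_0 = 1: 1/1
a_1 = 3: 4/3

4/3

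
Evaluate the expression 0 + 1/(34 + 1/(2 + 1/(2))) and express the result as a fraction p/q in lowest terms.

5/172

Build up convergents one term at a time:
a_0 = 0: 0/1
a_1 = 34: 1/34
a_2 = 2: 2/69
a_3 = 2: 5/172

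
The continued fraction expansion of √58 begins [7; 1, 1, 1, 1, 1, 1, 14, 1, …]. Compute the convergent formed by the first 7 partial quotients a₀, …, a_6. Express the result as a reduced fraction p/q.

Collapse the nested fraction from the inside out:
Start with 1.
1 + 1/(1/1) = 1 + 1/1 = 2/1
1 + 1/(2/1) = 1 + 1/2 = 3/2
1 + 1/(3/2) = 1 + 2/3 = 5/3
1 + 1/(5/3) = 1 + 3/5 = 8/5
1 + 1/(8/5) = 1 + 5/8 = 13/8
7 + 1/(13/8) = 7 + 8/13 = 99/13

99/13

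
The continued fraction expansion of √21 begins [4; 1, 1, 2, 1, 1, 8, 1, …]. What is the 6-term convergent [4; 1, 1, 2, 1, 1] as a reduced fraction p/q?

55/12

Start with 1.
1 + 1/(1/1) = 1 + 1/1 = 2/1
2 + 1/(2/1) = 2 + 1/2 = 5/2
1 + 1/(5/2) = 1 + 2/5 = 7/5
1 + 1/(7/5) = 1 + 5/7 = 12/7
4 + 1/(12/7) = 4 + 7/12 = 55/12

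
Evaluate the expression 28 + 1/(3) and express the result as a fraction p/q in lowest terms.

a_0 = 28: 28/1
a_1 = 3: 85/3

85/3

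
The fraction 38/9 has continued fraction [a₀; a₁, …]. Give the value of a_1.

⌊38/9⌋ = 4, remainder 2
⌊9/2⌋ = 4, remainder 1

4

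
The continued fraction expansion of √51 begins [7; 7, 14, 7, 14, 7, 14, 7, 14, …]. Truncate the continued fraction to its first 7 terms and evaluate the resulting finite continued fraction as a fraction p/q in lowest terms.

7068593/989801

Collapse the nested fraction from the inside out:
Start with 14.
7 + 1/(14/1) = 7 + 1/14 = 99/14
14 + 1/(99/14) = 14 + 14/99 = 1400/99
7 + 1/(1400/99) = 7 + 99/1400 = 9899/1400
14 + 1/(9899/1400) = 14 + 1400/9899 = 139986/9899
7 + 1/(139986/9899) = 7 + 9899/139986 = 989801/139986
7 + 1/(989801/139986) = 7 + 139986/989801 = 7068593/989801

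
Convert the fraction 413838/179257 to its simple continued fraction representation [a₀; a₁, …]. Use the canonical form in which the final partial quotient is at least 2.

Apply division with remainder until the remainder is 0:
413838 ÷ 179257 → quotient 2, remainder 55324
179257 ÷ 55324 → quotient 3, remainder 13285
55324 ÷ 13285 → quotient 4, remainder 2184
13285 ÷ 2184 → quotient 6, remainder 181
2184 ÷ 181 → quotient 12, remainder 12
181 ÷ 12 → quotient 15, remainder 1
12 ÷ 1 → quotient 12, remainder 0

[2; 3, 4, 6, 12, 15, 12]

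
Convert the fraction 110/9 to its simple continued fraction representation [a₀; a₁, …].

110 ÷ 9 → quotient 12, remainder 2
9 ÷ 2 → quotient 4, remainder 1
2 ÷ 1 → quotient 2, remainder 0

[12; 4, 2]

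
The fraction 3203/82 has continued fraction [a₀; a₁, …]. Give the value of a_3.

Run the Euclidean algorithm, recording each quotient:
⌊3203/82⌋ = 39, remainder 5
⌊82/5⌋ = 16, remainder 2
⌊5/2⌋ = 2, remainder 1
⌊2/1⌋ = 2, remainder 0

2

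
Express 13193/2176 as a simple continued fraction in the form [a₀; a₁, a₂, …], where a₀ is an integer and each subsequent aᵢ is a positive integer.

⌊13193/2176⌋ = 6, remainder 137
⌊2176/137⌋ = 15, remainder 121
⌊137/121⌋ = 1, remainder 16
⌊121/16⌋ = 7, remainder 9
⌊16/9⌋ = 1, remainder 7
⌊9/7⌋ = 1, remainder 2
⌊7/2⌋ = 3, remainder 1
⌊2/1⌋ = 2, remainder 0

[6; 15, 1, 7, 1, 1, 3, 2]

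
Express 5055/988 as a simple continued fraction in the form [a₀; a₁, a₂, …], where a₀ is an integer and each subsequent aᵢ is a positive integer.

5055 = 5·988 + 115, so a_0 = 5
988 = 8·115 + 68, so a_1 = 8
115 = 1·68 + 47, so a_2 = 1
68 = 1·47 + 21, so a_3 = 1
47 = 2·21 + 5, so a_4 = 2
21 = 4·5 + 1, so a_5 = 4
5 = 5·1 + 0, so a_6 = 5

[5; 8, 1, 1, 2, 4, 5]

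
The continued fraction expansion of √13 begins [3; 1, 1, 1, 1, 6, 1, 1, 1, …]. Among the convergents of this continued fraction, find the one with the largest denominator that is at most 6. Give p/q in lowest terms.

List convergents until the denominator exceeds the bound:
a_0 = 3: 3/1  (≤ bound)
a_1 = 1: 4/1  (≤ bound)
a_2 = 1: 7/2  (≤ bound)
a_3 = 1: 11/3  (≤ bound)
a_4 = 1: 18/5  (≤ bound)
a_5 = 6: 119/33  (> 6, stop)

18/5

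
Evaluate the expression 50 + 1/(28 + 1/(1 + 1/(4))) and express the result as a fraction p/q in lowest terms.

7205/144

Starting at the tail and folding back:
Start with 4.
1 + 1/(4/1) = 1 + 1/4 = 5/4
28 + 1/(5/4) = 28 + 4/5 = 144/5
50 + 1/(144/5) = 50 + 5/144 = 7205/144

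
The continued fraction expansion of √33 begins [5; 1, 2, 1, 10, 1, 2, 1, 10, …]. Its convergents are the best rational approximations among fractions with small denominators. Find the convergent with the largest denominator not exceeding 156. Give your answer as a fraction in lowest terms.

a_0 = 5: 5/1  (≤ bound)
a_1 = 1: 6/1  (≤ bound)
a_2 = 2: 17/3  (≤ bound)
a_3 = 1: 23/4  (≤ bound)
a_4 = 10: 247/43  (≤ bound)
a_5 = 1: 270/47  (≤ bound)
a_6 = 2: 787/137  (≤ bound)
a_7 = 1: 1057/184  (> 156, stop)

787/137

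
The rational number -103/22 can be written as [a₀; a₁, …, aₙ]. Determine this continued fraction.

[-5; 3, 7]

Repeatedly divide and take the remainder:
-103 ÷ 22 → quotient -5, remainder 7
22 ÷ 7 → quotient 3, remainder 1
7 ÷ 1 → quotient 7, remainder 0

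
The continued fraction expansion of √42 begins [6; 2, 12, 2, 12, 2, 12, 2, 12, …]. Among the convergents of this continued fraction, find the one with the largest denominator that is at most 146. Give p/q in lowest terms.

337/52

a_0 = 6: 6/1  (≤ bound)
a_1 = 2: 13/2  (≤ bound)
a_2 = 12: 162/25  (≤ bound)
a_3 = 2: 337/52  (≤ bound)
a_4 = 12: 4206/649  (> 146, stop)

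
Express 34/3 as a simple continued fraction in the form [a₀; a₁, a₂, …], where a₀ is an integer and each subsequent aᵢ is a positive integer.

[11; 3]

Repeatedly divide and take the remainder:
⌊34/3⌋ = 11, remainder 1
⌊3/1⌋ = 3, remainder 0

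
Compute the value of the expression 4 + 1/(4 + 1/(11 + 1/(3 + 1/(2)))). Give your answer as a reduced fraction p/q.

1371/323

Start with 2.
3 + 1/(2/1) = 3 + 1/2 = 7/2
11 + 1/(7/2) = 11 + 2/7 = 79/7
4 + 1/(79/7) = 4 + 7/79 = 323/79
4 + 1/(323/79) = 4 + 79/323 = 1371/323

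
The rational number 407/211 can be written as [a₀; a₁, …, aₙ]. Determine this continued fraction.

⌊407/211⌋ = 1, remainder 196
⌊211/196⌋ = 1, remainder 15
⌊196/15⌋ = 13, remainder 1
⌊15/1⌋ = 15, remainder 0

[1; 1, 13, 15]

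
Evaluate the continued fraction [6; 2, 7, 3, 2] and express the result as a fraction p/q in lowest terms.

a_0 = 6: 6/1
a_1 = 2: 13/2
a_2 = 7: 97/15
a_3 = 3: 304/47
a_4 = 2: 705/109

705/109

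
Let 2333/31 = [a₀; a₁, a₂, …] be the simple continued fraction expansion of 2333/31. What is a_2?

1

Run the Euclidean algorithm, recording each quotient:
2333 ÷ 31 → quotient 75, remainder 8
31 ÷ 8 → quotient 3, remainder 7
8 ÷ 7 → quotient 1, remainder 1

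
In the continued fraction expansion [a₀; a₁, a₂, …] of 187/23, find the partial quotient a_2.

⌊187/23⌋ = 8, remainder 3
⌊23/3⌋ = 7, remainder 2
⌊3/2⌋ = 1, remainder 1

1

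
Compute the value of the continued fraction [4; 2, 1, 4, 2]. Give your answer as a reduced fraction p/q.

135/31

a_0 = 4: 4/1
a_1 = 2: 9/2
a_2 = 1: 13/3
a_3 = 4: 61/14
a_4 = 2: 135/31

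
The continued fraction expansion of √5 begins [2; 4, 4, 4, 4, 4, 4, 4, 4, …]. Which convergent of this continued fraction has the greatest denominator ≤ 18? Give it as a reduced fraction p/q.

a_0 = 2: 2/1  (≤ bound)
a_1 = 4: 9/4  (≤ bound)
a_2 = 4: 38/17  (≤ bound)
a_3 = 4: 161/72  (> 18, stop)

38/17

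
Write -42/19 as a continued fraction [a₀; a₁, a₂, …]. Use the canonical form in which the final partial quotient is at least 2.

[-3; 1, 3, 1, 3]

-42 = -3·19 + 15, so a_0 = -3
19 = 1·15 + 4, so a_1 = 1
15 = 3·4 + 3, so a_2 = 3
4 = 1·3 + 1, so a_3 = 1
3 = 3·1 + 0, so a_4 = 3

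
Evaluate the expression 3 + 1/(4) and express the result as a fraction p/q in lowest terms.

Start with 4.
3 + 1/(4/1) = 3 + 1/4 = 13/4

13/4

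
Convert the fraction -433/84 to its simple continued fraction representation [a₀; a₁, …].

-433 ÷ 84 → quotient -6, remainder 71
84 ÷ 71 → quotient 1, remainder 13
71 ÷ 13 → quotient 5, remainder 6
13 ÷ 6 → quotient 2, remainder 1
6 ÷ 1 → quotient 6, remainder 0

[-6; 1, 5, 2, 6]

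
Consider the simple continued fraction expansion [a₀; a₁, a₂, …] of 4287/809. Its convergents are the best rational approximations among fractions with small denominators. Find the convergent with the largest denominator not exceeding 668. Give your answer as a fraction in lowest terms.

620/117

a_0 = 5: 5/1  (≤ bound)
a_1 = 3: 16/3  (≤ bound)
a_2 = 2: 37/7  (≤ bound)
a_3 = 1: 53/10  (≤ bound)
a_4 = 10: 567/107  (≤ bound)
a_5 = 1: 620/117  (≤ bound)
a_6 = 6: 4287/809  (> 668, stop)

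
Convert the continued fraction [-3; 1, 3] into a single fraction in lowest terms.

-9/4

Work from the innermost term outward:
Start with 3.
1 + 1/(3/1) = 1 + 1/3 = 4/3
-3 + 1/(4/3) = -3 + 3/4 = -9/4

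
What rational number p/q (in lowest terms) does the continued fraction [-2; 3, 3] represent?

Starting at the tail and folding back:
Start with 3.
3 + 1/(3/1) = 3 + 1/3 = 10/3
-2 + 1/(10/3) = -2 + 3/10 = -17/10

-17/10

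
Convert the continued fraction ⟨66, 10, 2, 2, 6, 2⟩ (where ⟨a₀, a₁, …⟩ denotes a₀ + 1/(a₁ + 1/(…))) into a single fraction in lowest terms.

Work from the innermost term outward:
Start with 2.
6 + 1/(2/1) = 6 + 1/2 = 13/2
2 + 1/(13/2) = 2 + 2/13 = 28/13
2 + 1/(28/13) = 2 + 13/28 = 69/28
10 + 1/(69/28) = 10 + 28/69 = 718/69
66 + 1/(718/69) = 66 + 69/718 = 47457/718

47457/718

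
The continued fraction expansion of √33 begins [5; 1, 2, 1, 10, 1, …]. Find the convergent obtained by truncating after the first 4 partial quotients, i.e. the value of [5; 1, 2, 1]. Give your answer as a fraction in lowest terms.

23/4

a_0 = 5: 5/1
a_1 = 1: 6/1
a_2 = 2: 17/3
a_3 = 1: 23/4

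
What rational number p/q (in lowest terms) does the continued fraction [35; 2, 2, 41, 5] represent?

Start with 5.
41 + 1/(5/1) = 41 + 1/5 = 206/5
2 + 1/(206/5) = 2 + 5/206 = 417/206
2 + 1/(417/206) = 2 + 206/417 = 1040/417
35 + 1/(1040/417) = 35 + 417/1040 = 36817/1040

36817/1040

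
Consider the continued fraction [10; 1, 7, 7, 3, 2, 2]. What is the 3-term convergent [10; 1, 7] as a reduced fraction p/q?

Use the convergent recurrence hₖ = aₖ·hₖ₋₁ + hₖ₋₂ (and likewise for the denominators kₖ):
a_0 = 10: 10/1
a_1 = 1: 11/1
a_2 = 7: 87/8

87/8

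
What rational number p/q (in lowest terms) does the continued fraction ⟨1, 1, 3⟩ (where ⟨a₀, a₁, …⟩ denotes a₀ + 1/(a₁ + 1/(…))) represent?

Starting at the tail and folding back:
Start with 3.
1 + 1/(3/1) = 1 + 1/3 = 4/3
1 + 1/(4/3) = 1 + 3/4 = 7/4

7/4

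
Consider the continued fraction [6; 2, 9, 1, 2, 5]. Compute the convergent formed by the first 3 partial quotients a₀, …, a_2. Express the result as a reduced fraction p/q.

123/19

Collapse the nested fraction from the inside out:
Start with 9.
2 + 1/(9/1) = 2 + 1/9 = 19/9
6 + 1/(19/9) = 6 + 9/19 = 123/19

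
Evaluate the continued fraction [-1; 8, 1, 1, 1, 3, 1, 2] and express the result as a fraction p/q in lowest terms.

-298/337

Work from the innermost term outward:
Start with 2.
1 + 1/(2/1) = 1 + 1/2 = 3/2
3 + 1/(3/2) = 3 + 2/3 = 11/3
1 + 1/(11/3) = 1 + 3/11 = 14/11
1 + 1/(14/11) = 1 + 11/14 = 25/14
1 + 1/(25/14) = 1 + 14/25 = 39/25
8 + 1/(39/25) = 8 + 25/39 = 337/39
-1 + 1/(337/39) = -1 + 39/337 = -298/337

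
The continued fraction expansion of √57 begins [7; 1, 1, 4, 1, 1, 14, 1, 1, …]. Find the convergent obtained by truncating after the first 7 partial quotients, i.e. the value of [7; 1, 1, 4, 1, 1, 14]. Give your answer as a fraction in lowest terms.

2197/291

a_0 = 7: 7/1
a_1 = 1: 8/1
a_2 = 1: 15/2
a_3 = 4: 68/9
a_4 = 1: 83/11
a_5 = 1: 151/20
a_6 = 14: 2197/291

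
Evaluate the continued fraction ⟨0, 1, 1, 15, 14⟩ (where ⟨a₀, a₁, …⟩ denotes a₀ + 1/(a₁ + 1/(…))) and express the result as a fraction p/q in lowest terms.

a_0 = 0: 0/1
a_1 = 1: 1/1
a_2 = 1: 1/2
a_3 = 15: 16/31
a_4 = 14: 225/436

225/436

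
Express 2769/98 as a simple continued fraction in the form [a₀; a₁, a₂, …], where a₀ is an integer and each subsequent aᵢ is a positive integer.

[28; 3, 1, 11, 2]

2769 ÷ 98 → quotient 28, remainder 25
98 ÷ 25 → quotient 3, remainder 23
25 ÷ 23 → quotient 1, remainder 2
23 ÷ 2 → quotient 11, remainder 1
2 ÷ 1 → quotient 2, remainder 0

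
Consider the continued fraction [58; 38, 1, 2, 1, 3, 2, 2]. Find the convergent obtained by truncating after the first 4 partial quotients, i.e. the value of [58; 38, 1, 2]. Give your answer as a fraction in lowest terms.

Start with 2.
1 + 1/(2/1) = 1 + 1/2 = 3/2
38 + 1/(3/2) = 38 + 2/3 = 116/3
58 + 1/(116/3) = 58 + 3/116 = 6731/116

6731/116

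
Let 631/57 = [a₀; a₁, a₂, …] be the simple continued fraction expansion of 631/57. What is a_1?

631 = 11·57 + 4, so a_0 = 11
57 = 14·4 + 1, so a_1 = 14

14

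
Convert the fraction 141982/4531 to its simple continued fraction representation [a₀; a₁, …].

Apply division with remainder until the remainder is 0:
141982 = 31·4531 + 1521, so a_0 = 31
4531 = 2·1521 + 1489, so a_1 = 2
1521 = 1·1489 + 32, so a_2 = 1
1489 = 46·32 + 17, so a_3 = 46
32 = 1·17 + 15, so a_4 = 1
17 = 1·15 + 2, so a_5 = 1
15 = 7·2 + 1, so a_6 = 7
2 = 2·1 + 0, so a_7 = 2

[31; 2, 1, 46, 1, 1, 7, 2]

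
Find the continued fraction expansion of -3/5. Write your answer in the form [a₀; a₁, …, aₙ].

Repeatedly divide and take the remainder:
⌊-3/5⌋ = -1, remainder 2
⌊5/2⌋ = 2, remainder 1
⌊2/1⌋ = 2, remainder 0

[-1; 2, 2]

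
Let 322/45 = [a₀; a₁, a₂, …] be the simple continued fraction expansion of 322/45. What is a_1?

Apply division with remainder until the remainder is 0:
322 = 7·45 + 7, so a_0 = 7
45 = 6·7 + 3, so a_1 = 6

6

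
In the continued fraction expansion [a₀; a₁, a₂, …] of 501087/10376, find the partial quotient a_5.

Repeatedly divide and take the remainder:
⌊501087/10376⌋ = 48, remainder 3039
⌊10376/3039⌋ = 3, remainder 1259
⌊3039/1259⌋ = 2, remainder 521
⌊1259/521⌋ = 2, remainder 217
⌊521/217⌋ = 2, remainder 87
⌊217/87⌋ = 2, remainder 43

2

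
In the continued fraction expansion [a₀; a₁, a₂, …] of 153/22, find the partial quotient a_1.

Apply division with remainder until the remainder is 0:
153 ÷ 22 → quotient 6, remainder 21
22 ÷ 21 → quotient 1, remainder 1

1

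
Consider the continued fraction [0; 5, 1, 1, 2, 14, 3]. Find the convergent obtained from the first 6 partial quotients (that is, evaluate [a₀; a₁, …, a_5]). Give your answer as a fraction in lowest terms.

72/403

Start with 14.
2 + 1/(14/1) = 2 + 1/14 = 29/14
1 + 1/(29/14) = 1 + 14/29 = 43/29
1 + 1/(43/29) = 1 + 29/43 = 72/43
5 + 1/(72/43) = 5 + 43/72 = 403/72
0 + 1/(403/72) = 0 + 72/403 = 72/403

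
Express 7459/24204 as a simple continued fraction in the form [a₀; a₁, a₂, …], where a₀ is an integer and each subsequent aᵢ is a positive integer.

[0; 3, 4, 12, 10, 15]

⌊7459/24204⌋ = 0, remainder 7459
⌊24204/7459⌋ = 3, remainder 1827
⌊7459/1827⌋ = 4, remainder 151
⌊1827/151⌋ = 12, remainder 15
⌊151/15⌋ = 10, remainder 1
⌊15/1⌋ = 15, remainder 0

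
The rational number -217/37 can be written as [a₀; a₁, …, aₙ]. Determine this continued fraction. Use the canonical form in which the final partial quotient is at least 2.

[-6; 7, 2, 2]

-217 ÷ 37 → quotient -6, remainder 5
37 ÷ 5 → quotient 7, remainder 2
5 ÷ 2 → quotient 2, remainder 1
2 ÷ 1 → quotient 2, remainder 0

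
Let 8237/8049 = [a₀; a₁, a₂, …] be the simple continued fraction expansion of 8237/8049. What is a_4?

Apply division with remainder until the remainder is 0:
8237 ÷ 8049 → quotient 1, remainder 188
8049 ÷ 188 → quotient 42, remainder 153
188 ÷ 153 → quotient 1, remainder 35
153 ÷ 35 → quotient 4, remainder 13
35 ÷ 13 → quotient 2, remainder 9

2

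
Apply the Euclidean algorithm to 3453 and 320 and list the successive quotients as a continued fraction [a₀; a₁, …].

[10; 1, 3, 1, 3, 2, 7]

3453 ÷ 320 → quotient 10, remainder 253
320 ÷ 253 → quotient 1, remainder 67
253 ÷ 67 → quotient 3, remainder 52
67 ÷ 52 → quotient 1, remainder 15
52 ÷ 15 → quotient 3, remainder 7
15 ÷ 7 → quotient 2, remainder 1
7 ÷ 1 → quotient 7, remainder 0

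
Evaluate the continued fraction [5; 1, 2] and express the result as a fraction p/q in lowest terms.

a_0 = 5: 5/1
a_1 = 1: 6/1
a_2 = 2: 17/3

17/3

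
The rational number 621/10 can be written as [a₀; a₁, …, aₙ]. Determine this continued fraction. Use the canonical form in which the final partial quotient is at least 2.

[62; 10]

Run the Euclidean algorithm, recording each quotient:
621 ÷ 10 → quotient 62, remainder 1
10 ÷ 1 → quotient 10, remainder 0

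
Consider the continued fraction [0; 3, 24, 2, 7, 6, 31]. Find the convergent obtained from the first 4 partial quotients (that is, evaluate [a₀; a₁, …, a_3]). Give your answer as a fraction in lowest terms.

49/149

Starting at the tail and folding back:
Start with 2.
24 + 1/(2/1) = 24 + 1/2 = 49/2
3 + 1/(49/2) = 3 + 2/49 = 149/49
0 + 1/(149/49) = 0 + 49/149 = 49/149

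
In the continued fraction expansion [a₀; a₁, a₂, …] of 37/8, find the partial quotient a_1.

Repeatedly divide and take the remainder:
⌊37/8⌋ = 4, remainder 5
⌊8/5⌋ = 1, remainder 3

1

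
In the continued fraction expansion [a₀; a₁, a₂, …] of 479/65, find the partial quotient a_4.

2

479 = 7·65 + 24, so a_0 = 7
65 = 2·24 + 17, so a_1 = 2
24 = 1·17 + 7, so a_2 = 1
17 = 2·7 + 3, so a_3 = 2
7 = 2·3 + 1, so a_4 = 2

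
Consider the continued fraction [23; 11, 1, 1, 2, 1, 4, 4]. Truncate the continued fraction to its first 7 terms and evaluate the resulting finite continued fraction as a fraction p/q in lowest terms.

8819/382

Start with 4.
1 + 1/(4/1) = 1 + 1/4 = 5/4
2 + 1/(5/4) = 2 + 4/5 = 14/5
1 + 1/(14/5) = 1 + 5/14 = 19/14
1 + 1/(19/14) = 1 + 14/19 = 33/19
11 + 1/(33/19) = 11 + 19/33 = 382/33
23 + 1/(382/33) = 23 + 33/382 = 8819/382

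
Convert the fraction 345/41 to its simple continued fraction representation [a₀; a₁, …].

Repeatedly divide and take the remainder:
⌊345/41⌋ = 8, remainder 17
⌊41/17⌋ = 2, remainder 7
⌊17/7⌋ = 2, remainder 3
⌊7/3⌋ = 2, remainder 1
⌊3/1⌋ = 3, remainder 0

[8; 2, 2, 2, 3]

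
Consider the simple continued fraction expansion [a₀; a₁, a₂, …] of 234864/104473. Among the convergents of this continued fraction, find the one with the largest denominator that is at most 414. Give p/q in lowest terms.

879/391

a_0 = 2: 2/1  (≤ bound)
a_1 = 4: 9/4  (≤ bound)
a_2 = 32: 290/129  (≤ bound)
a_3 = 2: 589/262  (≤ bound)
a_4 = 1: 879/391  (≤ bound)
a_5 = 4: 4105/1826  (> 414, stop)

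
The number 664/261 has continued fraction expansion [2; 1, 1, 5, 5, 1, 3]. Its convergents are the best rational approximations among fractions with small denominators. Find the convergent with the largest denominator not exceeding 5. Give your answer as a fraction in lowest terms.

a_0 = 2: 2/1  (≤ bound)
a_1 = 1: 3/1  (≤ bound)
a_2 = 1: 5/2  (≤ bound)
a_3 = 5: 28/11  (> 5, stop)

5/2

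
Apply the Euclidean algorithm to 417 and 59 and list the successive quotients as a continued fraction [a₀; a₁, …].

[7; 14, 1, 3]

⌊417/59⌋ = 7, remainder 4
⌊59/4⌋ = 14, remainder 3
⌊4/3⌋ = 1, remainder 1
⌊3/1⌋ = 3, remainder 0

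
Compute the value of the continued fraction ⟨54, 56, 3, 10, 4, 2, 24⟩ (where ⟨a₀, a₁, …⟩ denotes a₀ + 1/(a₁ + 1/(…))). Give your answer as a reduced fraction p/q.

a_0 = 54: 54/1
a_1 = 56: 3025/56
a_2 = 3: 9129/169
a_3 = 10: 94315/1746
a_4 = 4: 386389/7153
a_5 = 2: 867093/16052
a_6 = 24: 21196621/392401

21196621/392401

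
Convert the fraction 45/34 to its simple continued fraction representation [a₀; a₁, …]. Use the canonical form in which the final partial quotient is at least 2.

⌊45/34⌋ = 1, remainder 11
⌊34/11⌋ = 3, remainder 1
⌊11/1⌋ = 11, remainder 0

[1; 3, 11]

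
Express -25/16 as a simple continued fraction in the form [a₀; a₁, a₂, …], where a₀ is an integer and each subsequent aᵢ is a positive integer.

Apply division with remainder until the remainder is 0:
-25 = -2·16 + 7, so a_0 = -2
16 = 2·7 + 2, so a_1 = 2
7 = 3·2 + 1, so a_2 = 3
2 = 2·1 + 0, so a_3 = 2

[-2; 2, 3, 2]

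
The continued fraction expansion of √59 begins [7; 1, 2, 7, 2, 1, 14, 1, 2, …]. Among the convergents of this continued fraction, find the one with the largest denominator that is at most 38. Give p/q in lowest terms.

List convergents until the denominator exceeds the bound:
a_0 = 7: 7/1  (≤ bound)
a_1 = 1: 8/1  (≤ bound)
a_2 = 2: 23/3  (≤ bound)
a_3 = 7: 169/22  (≤ bound)
a_4 = 2: 361/47  (> 38, stop)

169/22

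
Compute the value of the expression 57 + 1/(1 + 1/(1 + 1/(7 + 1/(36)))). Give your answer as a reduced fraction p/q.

a_0 = 57: 57/1
a_1 = 1: 58/1
a_2 = 1: 115/2
a_3 = 7: 863/15
a_4 = 36: 31183/542

31183/542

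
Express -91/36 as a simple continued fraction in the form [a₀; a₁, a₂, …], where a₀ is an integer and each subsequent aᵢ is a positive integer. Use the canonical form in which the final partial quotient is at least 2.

Run the Euclidean algorithm, recording each quotient:
-91 = -3·36 + 17, so a_0 = -3
36 = 2·17 + 2, so a_1 = 2
17 = 8·2 + 1, so a_2 = 8
2 = 2·1 + 0, so a_3 = 2

[-3; 2, 8, 2]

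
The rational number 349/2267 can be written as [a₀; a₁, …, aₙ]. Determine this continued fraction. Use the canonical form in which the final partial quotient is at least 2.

⌊349/2267⌋ = 0, remainder 349
⌊2267/349⌋ = 6, remainder 173
⌊349/173⌋ = 2, remainder 3
⌊173/3⌋ = 57, remainder 2
⌊3/2⌋ = 1, remainder 1
⌊2/1⌋ = 2, remainder 0

[0; 6, 2, 57, 1, 2]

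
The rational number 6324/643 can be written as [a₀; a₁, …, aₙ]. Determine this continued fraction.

[9; 1, 5, 15, 7]

⌊6324/643⌋ = 9, remainder 537
⌊643/537⌋ = 1, remainder 106
⌊537/106⌋ = 5, remainder 7
⌊106/7⌋ = 15, remainder 1
⌊7/1⌋ = 7, remainder 0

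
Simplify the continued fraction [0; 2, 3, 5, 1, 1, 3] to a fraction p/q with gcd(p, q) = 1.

Work from the innermost term outward:
Start with 3.
1 + 1/(3/1) = 1 + 1/3 = 4/3
1 + 1/(4/3) = 1 + 3/4 = 7/4
5 + 1/(7/4) = 5 + 4/7 = 39/7
3 + 1/(39/7) = 3 + 7/39 = 124/39
2 + 1/(124/39) = 2 + 39/124 = 287/124
0 + 1/(287/124) = 0 + 124/287 = 124/287

124/287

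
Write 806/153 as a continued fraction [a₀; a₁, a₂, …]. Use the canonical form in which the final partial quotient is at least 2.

806 = 5·153 + 41, so a_0 = 5
153 = 3·41 + 30, so a_1 = 3
41 = 1·30 + 11, so a_2 = 1
30 = 2·11 + 8, so a_3 = 2
11 = 1·8 + 3, so a_4 = 1
8 = 2·3 + 2, so a_5 = 2
3 = 1·2 + 1, so a_6 = 1
2 = 2·1 + 0, so a_7 = 2

[5; 3, 1, 2, 1, 2, 1, 2]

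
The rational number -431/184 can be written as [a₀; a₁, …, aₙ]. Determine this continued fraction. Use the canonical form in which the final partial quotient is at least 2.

[-3; 1, 1, 1, 11, 1, 1, 2]

-431 ÷ 184 → quotient -3, remainder 121
184 ÷ 121 → quotient 1, remainder 63
121 ÷ 63 → quotient 1, remainder 58
63 ÷ 58 → quotient 1, remainder 5
58 ÷ 5 → quotient 11, remainder 3
5 ÷ 3 → quotient 1, remainder 2
3 ÷ 2 → quotient 1, remainder 1
2 ÷ 1 → quotient 2, remainder 0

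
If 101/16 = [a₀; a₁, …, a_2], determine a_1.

Run the Euclidean algorithm, recording each quotient:
101 = 6·16 + 5, so a_0 = 6
16 = 3·5 + 1, so a_1 = 3

3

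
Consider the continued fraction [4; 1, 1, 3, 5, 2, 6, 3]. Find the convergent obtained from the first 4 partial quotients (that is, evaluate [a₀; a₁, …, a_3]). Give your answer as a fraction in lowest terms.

a_0 = 4: 4/1
a_1 = 1: 5/1
a_2 = 1: 9/2
a_3 = 3: 32/7

32/7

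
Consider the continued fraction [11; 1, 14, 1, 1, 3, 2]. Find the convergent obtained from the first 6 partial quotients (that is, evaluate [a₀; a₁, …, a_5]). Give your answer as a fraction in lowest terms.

Start with 3.
1 + 1/(3/1) = 1 + 1/3 = 4/3
1 + 1/(4/3) = 1 + 3/4 = 7/4
14 + 1/(7/4) = 14 + 4/7 = 102/7
1 + 1/(102/7) = 1 + 7/102 = 109/102
11 + 1/(109/102) = 11 + 102/109 = 1301/109

1301/109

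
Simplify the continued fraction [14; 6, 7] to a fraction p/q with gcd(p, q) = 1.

Starting at the tail and folding back:
Start with 7.
6 + 1/(7/1) = 6 + 1/7 = 43/7
14 + 1/(43/7) = 14 + 7/43 = 609/43

609/43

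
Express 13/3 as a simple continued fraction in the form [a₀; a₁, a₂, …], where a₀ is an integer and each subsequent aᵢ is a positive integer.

[4; 3]

Repeatedly divide and take the remainder:
13 ÷ 3 → quotient 4, remainder 1
3 ÷ 1 → quotient 3, remainder 0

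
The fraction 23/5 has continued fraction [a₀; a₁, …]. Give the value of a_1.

1

23 = 4·5 + 3, so a_0 = 4
5 = 1·3 + 2, so a_1 = 1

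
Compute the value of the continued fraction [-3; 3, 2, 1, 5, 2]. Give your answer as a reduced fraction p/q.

-335/124

Start with 2.
5 + 1/(2/1) = 5 + 1/2 = 11/2
1 + 1/(11/2) = 1 + 2/11 = 13/11
2 + 1/(13/11) = 2 + 11/13 = 37/13
3 + 1/(37/13) = 3 + 13/37 = 124/37
-3 + 1/(124/37) = -3 + 37/124 = -335/124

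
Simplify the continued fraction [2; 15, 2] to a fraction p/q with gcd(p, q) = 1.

a_0 = 2: 2/1
a_1 = 15: 31/15
a_2 = 2: 64/31

64/31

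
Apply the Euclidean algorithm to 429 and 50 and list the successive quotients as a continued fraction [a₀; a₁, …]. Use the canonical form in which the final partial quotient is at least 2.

Repeatedly divide and take the remainder:
⌊429/50⌋ = 8, remainder 29
⌊50/29⌋ = 1, remainder 21
⌊29/21⌋ = 1, remainder 8
⌊21/8⌋ = 2, remainder 5
⌊8/5⌋ = 1, remainder 3
⌊5/3⌋ = 1, remainder 2
⌊3/2⌋ = 1, remainder 1
⌊2/1⌋ = 2, remainder 0

[8; 1, 1, 2, 1, 1, 1, 2]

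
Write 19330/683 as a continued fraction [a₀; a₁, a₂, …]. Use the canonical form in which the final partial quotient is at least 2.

[28; 3, 3, 5, 1, 10]

⌊19330/683⌋ = 28, remainder 206
⌊683/206⌋ = 3, remainder 65
⌊206/65⌋ = 3, remainder 11
⌊65/11⌋ = 5, remainder 10
⌊11/10⌋ = 1, remainder 1
⌊10/1⌋ = 10, remainder 0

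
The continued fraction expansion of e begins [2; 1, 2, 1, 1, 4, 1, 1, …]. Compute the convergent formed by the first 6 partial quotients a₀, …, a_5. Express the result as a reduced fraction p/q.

a_0 = 2: 2/1
a_1 = 1: 3/1
a_2 = 2: 8/3
a_3 = 1: 11/4
a_4 = 1: 19/7
a_5 = 4: 87/32

87/32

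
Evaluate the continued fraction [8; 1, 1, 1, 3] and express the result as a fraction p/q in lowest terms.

a_0 = 8: 8/1
a_1 = 1: 9/1
a_2 = 1: 17/2
a_3 = 1: 26/3
a_4 = 3: 95/11

95/11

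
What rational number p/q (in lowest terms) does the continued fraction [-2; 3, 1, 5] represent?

Start with 5.
1 + 1/(5/1) = 1 + 1/5 = 6/5
3 + 1/(6/5) = 3 + 5/6 = 23/6
-2 + 1/(23/6) = -2 + 6/23 = -40/23

-40/23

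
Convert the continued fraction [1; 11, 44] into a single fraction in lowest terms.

529/485

a_0 = 1: 1/1
a_1 = 11: 12/11
a_2 = 44: 529/485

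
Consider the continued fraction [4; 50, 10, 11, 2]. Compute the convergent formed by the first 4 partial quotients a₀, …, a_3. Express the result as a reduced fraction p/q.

22355/5561

a_0 = 4: 4/1
a_1 = 50: 201/50
a_2 = 10: 2014/501
a_3 = 11: 22355/5561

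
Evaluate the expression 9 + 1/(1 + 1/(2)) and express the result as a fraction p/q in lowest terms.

29/3

Starting at the tail and folding back:
Start with 2.
1 + 1/(2/1) = 1 + 1/2 = 3/2
9 + 1/(3/2) = 9 + 2/3 = 29/3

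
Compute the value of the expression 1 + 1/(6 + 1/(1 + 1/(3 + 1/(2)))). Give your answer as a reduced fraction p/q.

a_0 = 1: 1/1
a_1 = 6: 7/6
a_2 = 1: 8/7
a_3 = 3: 31/27
a_4 = 2: 70/61

70/61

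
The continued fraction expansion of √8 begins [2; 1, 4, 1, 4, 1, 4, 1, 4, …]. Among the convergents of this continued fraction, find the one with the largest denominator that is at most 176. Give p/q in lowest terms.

List convergents until the denominator exceeds the bound:
a_0 = 2: 2/1  (≤ bound)
a_1 = 1: 3/1  (≤ bound)
a_2 = 4: 14/5  (≤ bound)
a_3 = 1: 17/6  (≤ bound)
a_4 = 4: 82/29  (≤ bound)
a_5 = 1: 99/35  (≤ bound)
a_6 = 4: 478/169  (≤ bound)
a_7 = 1: 577/204  (> 176, stop)

478/169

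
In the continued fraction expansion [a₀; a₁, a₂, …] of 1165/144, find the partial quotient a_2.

Apply division with remainder until the remainder is 0:
1165 = 8·144 + 13, so a_0 = 8
144 = 11·13 + 1, so a_1 = 11
13 = 13·1 + 0, so a_2 = 13

13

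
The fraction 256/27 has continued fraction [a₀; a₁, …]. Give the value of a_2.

13

256 ÷ 27 → quotient 9, remainder 13
27 ÷ 13 → quotient 2, remainder 1
13 ÷ 1 → quotient 13, remainder 0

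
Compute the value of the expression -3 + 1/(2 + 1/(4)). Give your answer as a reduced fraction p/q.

-23/9

Start with 4.
2 + 1/(4/1) = 2 + 1/4 = 9/4
-3 + 1/(9/4) = -3 + 4/9 = -23/9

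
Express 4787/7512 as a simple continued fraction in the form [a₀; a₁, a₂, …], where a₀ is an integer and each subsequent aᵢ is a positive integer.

[0; 1, 1, 1, 3, 9, 12, 6]

⌊4787/7512⌋ = 0, remainder 4787
⌊7512/4787⌋ = 1, remainder 2725
⌊4787/2725⌋ = 1, remainder 2062
⌊2725/2062⌋ = 1, remainder 663
⌊2062/663⌋ = 3, remainder 73
⌊663/73⌋ = 9, remainder 6
⌊73/6⌋ = 12, remainder 1
⌊6/1⌋ = 6, remainder 0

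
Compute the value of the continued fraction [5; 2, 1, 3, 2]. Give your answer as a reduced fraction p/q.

Starting at the tail and folding back:
Start with 2.
3 + 1/(2/1) = 3 + 1/2 = 7/2
1 + 1/(7/2) = 1 + 2/7 = 9/7
2 + 1/(9/7) = 2 + 7/9 = 25/9
5 + 1/(25/9) = 5 + 9/25 = 134/25

134/25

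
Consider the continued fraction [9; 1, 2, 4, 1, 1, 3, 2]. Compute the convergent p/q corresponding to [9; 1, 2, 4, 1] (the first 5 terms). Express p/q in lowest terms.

155/16

a_0 = 9: 9/1
a_1 = 1: 10/1
a_2 = 2: 29/3
a_3 = 4: 126/13
a_4 = 1: 155/16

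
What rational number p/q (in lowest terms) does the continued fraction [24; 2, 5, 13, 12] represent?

a_0 = 24: 24/1
a_1 = 2: 49/2
a_2 = 5: 269/11
a_3 = 13: 3546/145
a_4 = 12: 42821/1751

42821/1751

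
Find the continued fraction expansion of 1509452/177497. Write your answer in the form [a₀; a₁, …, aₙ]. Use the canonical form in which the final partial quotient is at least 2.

[8; 1, 1, 60, 2, 55, 2, 6]

1509452 = 8·177497 + 89476, so a_0 = 8
177497 = 1·89476 + 88021, so a_1 = 1
89476 = 1·88021 + 1455, so a_2 = 1
88021 = 60·1455 + 721, so a_3 = 60
1455 = 2·721 + 13, so a_4 = 2
721 = 55·13 + 6, so a_5 = 55
13 = 2·6 + 1, so a_6 = 2
6 = 6·1 + 0, so a_7 = 6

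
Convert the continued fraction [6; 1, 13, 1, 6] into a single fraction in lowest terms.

Use the convergent recurrence hₖ = aₖ·hₖ₋₁ + hₖ₋₂ (and likewise for the denominators kₖ):
a_0 = 6: 6/1
a_1 = 1: 7/1
a_2 = 13: 97/14
a_3 = 1: 104/15
a_4 = 6: 721/104

721/104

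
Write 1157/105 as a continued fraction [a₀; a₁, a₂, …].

[11; 52, 2]

1157 ÷ 105 → quotient 11, remainder 2
105 ÷ 2 → quotient 52, remainder 1
2 ÷ 1 → quotient 2, remainder 0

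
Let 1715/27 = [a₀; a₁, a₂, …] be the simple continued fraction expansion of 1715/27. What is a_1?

1

1715 ÷ 27 → quotient 63, remainder 14
27 ÷ 14 → quotient 1, remainder 13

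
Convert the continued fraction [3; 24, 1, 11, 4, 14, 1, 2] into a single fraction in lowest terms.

166055/54621

Starting at the tail and folding back:
Start with 2.
1 + 1/(2/1) = 1 + 1/2 = 3/2
14 + 1/(3/2) = 14 + 2/3 = 44/3
4 + 1/(44/3) = 4 + 3/44 = 179/44
11 + 1/(179/44) = 11 + 44/179 = 2013/179
1 + 1/(2013/179) = 1 + 179/2013 = 2192/2013
24 + 1/(2192/2013) = 24 + 2013/2192 = 54621/2192
3 + 1/(54621/2192) = 3 + 2192/54621 = 166055/54621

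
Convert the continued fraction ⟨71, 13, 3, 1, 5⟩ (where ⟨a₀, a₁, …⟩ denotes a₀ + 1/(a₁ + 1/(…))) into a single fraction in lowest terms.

21678/305

Start with 5.
1 + 1/(5/1) = 1 + 1/5 = 6/5
3 + 1/(6/5) = 3 + 5/6 = 23/6
13 + 1/(23/6) = 13 + 6/23 = 305/23
71 + 1/(305/23) = 71 + 23/305 = 21678/305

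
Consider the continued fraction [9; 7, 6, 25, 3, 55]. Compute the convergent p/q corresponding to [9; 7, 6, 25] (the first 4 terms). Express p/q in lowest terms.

a_0 = 9: 9/1
a_1 = 7: 64/7
a_2 = 6: 393/43
a_3 = 25: 9889/1082

9889/1082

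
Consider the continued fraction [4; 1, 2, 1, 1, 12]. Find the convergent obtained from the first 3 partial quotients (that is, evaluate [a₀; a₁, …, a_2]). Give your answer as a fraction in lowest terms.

Start with 2.
1 + 1/(2/1) = 1 + 1/2 = 3/2
4 + 1/(3/2) = 4 + 2/3 = 14/3

14/3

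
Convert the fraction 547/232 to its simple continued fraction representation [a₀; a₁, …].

[2; 2, 1, 3, 1, 7, 2]

547 ÷ 232 → quotient 2, remainder 83
232 ÷ 83 → quotient 2, remainder 66
83 ÷ 66 → quotient 1, remainder 17
66 ÷ 17 → quotient 3, remainder 15
17 ÷ 15 → quotient 1, remainder 2
15 ÷ 2 → quotient 7, remainder 1
2 ÷ 1 → quotient 2, remainder 0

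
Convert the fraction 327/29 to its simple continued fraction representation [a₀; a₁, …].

[11; 3, 1, 1, 1, 2]

Apply division with remainder until the remainder is 0:
⌊327/29⌋ = 11, remainder 8
⌊29/8⌋ = 3, remainder 5
⌊8/5⌋ = 1, remainder 3
⌊5/3⌋ = 1, remainder 2
⌊3/2⌋ = 1, remainder 1
⌊2/1⌋ = 2, remainder 0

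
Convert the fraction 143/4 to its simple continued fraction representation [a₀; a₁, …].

⌊143/4⌋ = 35, remainder 3
⌊4/3⌋ = 1, remainder 1
⌊3/1⌋ = 3, remainder 0

[35; 1, 3]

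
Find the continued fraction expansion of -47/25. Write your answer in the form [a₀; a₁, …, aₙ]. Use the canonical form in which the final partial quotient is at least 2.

[-2; 8, 3]

-47 ÷ 25 → quotient -2, remainder 3
25 ÷ 3 → quotient 8, remainder 1
3 ÷ 1 → quotient 3, remainder 0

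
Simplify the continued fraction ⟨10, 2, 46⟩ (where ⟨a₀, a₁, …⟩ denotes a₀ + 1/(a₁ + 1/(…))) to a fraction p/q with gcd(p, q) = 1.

976/93

Compute successive convergents:
a_0 = 10: 10/1
a_1 = 2: 21/2
a_2 = 46: 976/93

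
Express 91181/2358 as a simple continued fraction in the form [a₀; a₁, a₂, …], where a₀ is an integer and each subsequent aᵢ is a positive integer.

⌊91181/2358⌋ = 38, remainder 1577
⌊2358/1577⌋ = 1, remainder 781
⌊1577/781⌋ = 2, remainder 15
⌊781/15⌋ = 52, remainder 1
⌊15/1⌋ = 15, remainder 0

[38; 1, 2, 52, 15]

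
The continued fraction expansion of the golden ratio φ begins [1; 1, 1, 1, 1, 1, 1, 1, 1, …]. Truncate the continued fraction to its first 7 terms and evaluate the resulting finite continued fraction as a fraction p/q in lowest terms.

a_0 = 1: 1/1
a_1 = 1: 2/1
a_2 = 1: 3/2
a_3 = 1: 5/3
a_4 = 1: 8/5
a_5 = 1: 13/8
a_6 = 1: 21/13

21/13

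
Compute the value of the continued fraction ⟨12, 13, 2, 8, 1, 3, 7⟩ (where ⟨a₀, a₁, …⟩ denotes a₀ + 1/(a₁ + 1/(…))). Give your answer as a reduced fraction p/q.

87357/7235

a_0 = 12: 12/1
a_1 = 13: 157/13
a_2 = 2: 326/27
a_3 = 8: 2765/229
a_4 = 1: 3091/256
a_5 = 3: 12038/997
a_6 = 7: 87357/7235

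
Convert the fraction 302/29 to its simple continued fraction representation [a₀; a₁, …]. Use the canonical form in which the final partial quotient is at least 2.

[10; 2, 2, 2, 2]

302 = 10·29 + 12, so a_0 = 10
29 = 2·12 + 5, so a_1 = 2
12 = 2·5 + 2, so a_2 = 2
5 = 2·2 + 1, so a_3 = 2
2 = 2·1 + 0, so a_4 = 2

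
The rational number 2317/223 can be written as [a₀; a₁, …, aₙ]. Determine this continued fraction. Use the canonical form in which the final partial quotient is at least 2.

2317 = 10·223 + 87, so a_0 = 10
223 = 2·87 + 49, so a_1 = 2
87 = 1·49 + 38, so a_2 = 1
49 = 1·38 + 11, so a_3 = 1
38 = 3·11 + 5, so a_4 = 3
11 = 2·5 + 1, so a_5 = 2
5 = 5·1 + 0, so a_6 = 5

[10; 2, 1, 1, 3, 2, 5]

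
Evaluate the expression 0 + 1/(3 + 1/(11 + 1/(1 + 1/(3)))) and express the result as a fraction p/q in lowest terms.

47/145

Build up convergents one term at a time:
a_0 = 0: 0/1
a_1 = 3: 1/3
a_2 = 11: 11/34
a_3 = 1: 12/37
a_4 = 3: 47/145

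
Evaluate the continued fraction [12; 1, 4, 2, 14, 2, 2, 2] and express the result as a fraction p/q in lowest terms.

25161/1963

Start with 2.
2 + 1/(2/1) = 2 + 1/2 = 5/2
2 + 1/(5/2) = 2 + 2/5 = 12/5
14 + 1/(12/5) = 14 + 5/12 = 173/12
2 + 1/(173/12) = 2 + 12/173 = 358/173
4 + 1/(358/173) = 4 + 173/358 = 1605/358
1 + 1/(1605/358) = 1 + 358/1605 = 1963/1605
12 + 1/(1963/1605) = 12 + 1605/1963 = 25161/1963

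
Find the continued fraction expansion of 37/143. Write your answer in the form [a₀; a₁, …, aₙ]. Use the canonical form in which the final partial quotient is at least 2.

37 ÷ 143 → quotient 0, remainder 37
143 ÷ 37 → quotient 3, remainder 32
37 ÷ 32 → quotient 1, remainder 5
32 ÷ 5 → quotient 6, remainder 2
5 ÷ 2 → quotient 2, remainder 1
2 ÷ 1 → quotient 2, remainder 0

[0; 3, 1, 6, 2, 2]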